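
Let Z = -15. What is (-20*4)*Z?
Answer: 1200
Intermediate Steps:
(-20*4)*Z = -20*4*(-15) = -80*(-15) = 1200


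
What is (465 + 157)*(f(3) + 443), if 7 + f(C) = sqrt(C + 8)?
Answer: 271192 + 622*sqrt(11) ≈ 2.7326e+5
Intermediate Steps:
f(C) = -7 + sqrt(8 + C) (f(C) = -7 + sqrt(C + 8) = -7 + sqrt(8 + C))
(465 + 157)*(f(3) + 443) = (465 + 157)*((-7 + sqrt(8 + 3)) + 443) = 622*((-7 + sqrt(11)) + 443) = 622*(436 + sqrt(11)) = 271192 + 622*sqrt(11)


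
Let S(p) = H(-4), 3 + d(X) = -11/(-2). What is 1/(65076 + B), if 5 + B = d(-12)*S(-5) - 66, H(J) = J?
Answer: 1/64995 ≈ 1.5386e-5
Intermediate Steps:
d(X) = 5/2 (d(X) = -3 - 11/(-2) = -3 - 11*(-1/2) = -3 + 11/2 = 5/2)
S(p) = -4
B = -81 (B = -5 + ((5/2)*(-4) - 66) = -5 + (-10 - 66) = -5 - 76 = -81)
1/(65076 + B) = 1/(65076 - 81) = 1/64995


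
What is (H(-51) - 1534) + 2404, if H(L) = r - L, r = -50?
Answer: 871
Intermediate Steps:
H(L) = -50 - L
(H(-51) - 1534) + 2404 = ((-50 - 1*(-51)) - 1534) + 2404 = ((-50 + 51) - 1534) + 2404 = (1 - 1534) + 2404 = -1533 + 2404 = 871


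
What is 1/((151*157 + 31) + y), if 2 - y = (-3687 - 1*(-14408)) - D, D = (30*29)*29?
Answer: 1/38249 ≈ 2.6144e-5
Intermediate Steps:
D = 25230 (D = 870*29 = 25230)
y = 14511 (y = 2 - ((-3687 - 1*(-14408)) - 1*25230) = 2 - ((-3687 + 14408) - 25230) = 2 - (10721 - 25230) = 2 - 1*(-14509) = 2 + 14509 = 14511)
1/((151*157 + 31) + y) = 1/((151*157 + 31) + 14511) = 1/((23707 + 31) + 14511) = 1/(23738 + 14511) = 1/38249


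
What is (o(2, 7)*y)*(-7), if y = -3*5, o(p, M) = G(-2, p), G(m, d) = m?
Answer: -210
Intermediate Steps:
o(p, M) = -2
y = -15
(o(2, 7)*y)*(-7) = -2*(-15)*(-7) = 30*(-7) = -210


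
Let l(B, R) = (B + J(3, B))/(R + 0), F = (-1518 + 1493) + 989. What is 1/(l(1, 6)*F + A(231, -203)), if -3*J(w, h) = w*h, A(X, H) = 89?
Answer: 1/89 ≈ 0.011236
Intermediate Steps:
F = 964 (F = -25 + 989 = 964)
J(w, h) = -h*w/3 (J(w, h) = -w*h/3 = -h*w/3)
l(B, R) = 0 (l(B, R) = (B - 1/3*B*3)/(R + 0) = (B - B)/R = 0/R = 0)
1/(l(1, 6)*F + A(231, -203)) = 1/(0*964 + 89) = 1/(0 + 89) = 1/89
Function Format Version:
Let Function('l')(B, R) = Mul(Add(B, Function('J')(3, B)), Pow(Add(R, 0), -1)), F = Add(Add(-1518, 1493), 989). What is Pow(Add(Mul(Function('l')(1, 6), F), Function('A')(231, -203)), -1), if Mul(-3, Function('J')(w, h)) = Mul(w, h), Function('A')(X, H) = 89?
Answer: Rational(1, 89) ≈ 0.011236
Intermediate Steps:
F = 964 (F = Add(-25, 989) = 964)
Function('J')(w, h) = Mul(Rational(-1, 3), h, w) (Function('J')(w, h) = Mul(Rational(-1, 3), Mul(w, h)) = Mul(Rational(-1, 3), Mul(h, w)) = Mul(Rational(-1, 3), h, w))
Function('l')(B, R) = 0 (Function('l')(B, R) = Mul(Add(B, Mul(Rational(-1, 3), B, 3)), Pow(Add(R, 0), -1)) = Mul(Add(B, Mul(-1, B)), Pow(R, -1)) = Mul(0, Pow(R, -1)) = 0)
Pow(Add(Mul(Function('l')(1, 6), F), Function('A')(231, -203)), -1) = Pow(Add(Mul(0, 964), 89), -1) = Pow(Add(0, 89), -1) = Pow(89, -1) = Rational(1, 89)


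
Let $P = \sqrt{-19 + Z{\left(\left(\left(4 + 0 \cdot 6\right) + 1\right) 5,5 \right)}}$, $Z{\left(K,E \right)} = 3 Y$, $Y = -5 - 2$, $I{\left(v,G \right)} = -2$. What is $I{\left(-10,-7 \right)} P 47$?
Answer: $- 188 i \sqrt{10} \approx - 594.51 i$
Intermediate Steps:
$Y = -7$
$Z{\left(K,E \right)} = -21$ ($Z{\left(K,E \right)} = 3 \left(-7\right) = -21$)
$P = 2 i \sqrt{10}$ ($P = \sqrt{-19 - 21} = \sqrt{-40} = 2 i \sqrt{10} \approx 6.3246 i$)
$I{\left(-10,-7 \right)} P 47 = - 2 \cdot 2 i \sqrt{10} \cdot 47 = - 4 i \sqrt{10} \cdot 47 = - 188 i \sqrt{10}$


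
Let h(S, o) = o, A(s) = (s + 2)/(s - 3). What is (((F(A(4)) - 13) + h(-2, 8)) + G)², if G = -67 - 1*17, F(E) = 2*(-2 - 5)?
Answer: 10609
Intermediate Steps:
A(s) = (2 + s)/(-3 + s)
F(E) = -14 (F(E) = 2*(-7) = -14)
G = -84 (G = -67 - 17 = -84)
(((F(A(4)) - 13) + h(-2, 8)) + G)² = (((-14 - 13) + 8) - 84)² = ((-27 + 8) - 84)² = (-19 - 84)² = (-103)² = 10609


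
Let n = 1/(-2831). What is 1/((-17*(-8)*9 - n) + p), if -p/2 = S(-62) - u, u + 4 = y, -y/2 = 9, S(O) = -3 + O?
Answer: 2831/3708611 ≈ 0.00076336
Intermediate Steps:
y = -18 (y = -2*9 = -18)
u = -22 (u = -4 - 18 = -22)
n = -1/2831 ≈ -0.00035323
p = 86 (p = -2*((-3 - 62) - 1*(-22)) = -2*(-65 + 22) = -2*(-43) = 86)
1/((-17*(-8)*9 - n) + p) = 1/((-17*(-8)*9 - 1*(-1/2831)) + 86) = 1/((136*9 + 1/2831) + 86) = 1/((1224 + 1/2831) + 86) = 1/(3465145/2831 + 86) = 1/(3708611/2831) = 2831/3708611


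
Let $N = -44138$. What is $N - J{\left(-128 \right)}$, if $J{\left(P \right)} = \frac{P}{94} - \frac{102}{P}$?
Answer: $- \frac{132765405}{3008} \approx -44137.0$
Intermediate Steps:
$J{\left(P \right)} = - \frac{102}{P} + \frac{P}{94}$ ($J{\left(P \right)} = P \frac{1}{94} - \frac{102}{P} = \frac{P}{94} - \frac{102}{P} = - \frac{102}{P} + \frac{P}{94}$)
$N - J{\left(-128 \right)} = -44138 - \left(- \frac{102}{-128} + \frac{1}{94} \left(-128\right)\right) = -44138 - \left(\left(-102\right) \left(- \frac{1}{128}\right) - \frac{64}{47}\right) = -44138 - \left(\frac{51}{64} - \frac{64}{47}\right) = -44138 - - \frac{1699}{3008} = -44138 + \frac{1699}{3008} = - \frac{132765405}{3008}$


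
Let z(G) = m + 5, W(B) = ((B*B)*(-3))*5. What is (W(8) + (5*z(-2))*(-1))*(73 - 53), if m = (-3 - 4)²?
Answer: -24600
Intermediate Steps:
W(B) = -15*B² (W(B) = (B²*(-3))*5 = -3*B²*5 = -15*B²)
m = 49 (m = (-7)² = 49)
z(G) = 54 (z(G) = 49 + 5 = 54)
(W(8) + (5*z(-2))*(-1))*(73 - 53) = (-15*8² + (5*54)*(-1))*(73 - 53) = (-15*64 + 270*(-1))*20 = (-960 - 270)*20 = -1230*20 = -24600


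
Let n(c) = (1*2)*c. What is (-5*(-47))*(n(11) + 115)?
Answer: 32195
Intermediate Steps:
n(c) = 2*c
(-5*(-47))*(n(11) + 115) = (-5*(-47))*(2*11 + 115) = 235*(22 + 115) = 235*137 = 32195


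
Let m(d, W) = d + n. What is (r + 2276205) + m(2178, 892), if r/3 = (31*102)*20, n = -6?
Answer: 2468097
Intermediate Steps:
r = 189720 (r = 3*((31*102)*20) = 3*(3162*20) = 3*63240 = 189720)
m(d, W) = -6 + d (m(d, W) = d - 6 = -6 + d)
(r + 2276205) + m(2178, 892) = (189720 + 2276205) + (-6 + 2178) = 2465925 + 2172 = 2468097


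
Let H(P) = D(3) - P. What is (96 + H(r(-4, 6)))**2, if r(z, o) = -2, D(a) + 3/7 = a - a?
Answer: 466489/49 ≈ 9520.2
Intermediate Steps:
D(a) = -3/7 (D(a) = -3/7 + (a - a) = -3/7 + 0 = -3/7)
H(P) = -3/7 - P
(96 + H(r(-4, 6)))**2 = (96 + (-3/7 - 1*(-2)))**2 = (96 + (-3/7 + 2))**2 = (96 + 11/7)**2 = (683/7)**2 = 466489/49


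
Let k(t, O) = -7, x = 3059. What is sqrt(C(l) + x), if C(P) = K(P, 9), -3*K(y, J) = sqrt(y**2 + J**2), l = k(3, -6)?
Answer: sqrt(27531 - 3*sqrt(130))/3 ≈ 55.274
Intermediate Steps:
l = -7
K(y, J) = -sqrt(J**2 + y**2)/3 (K(y, J) = -sqrt(y**2 + J**2)/3 = -sqrt(J**2 + y**2)/3)
C(P) = -sqrt(81 + P**2)/3 (C(P) = -sqrt(9**2 + P**2)/3 = -sqrt(81 + P**2)/3)
sqrt(C(l) + x) = sqrt(-sqrt(81 + (-7)**2)/3 + 3059) = sqrt(-sqrt(81 + 49)/3 + 3059) = sqrt(-sqrt(130)/3 + 3059) = sqrt(3059 - sqrt(130)/3)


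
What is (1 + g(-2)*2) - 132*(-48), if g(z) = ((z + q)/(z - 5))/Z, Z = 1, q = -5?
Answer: 6339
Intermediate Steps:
g(z) = 1 (g(z) = ((z - 5)/(z - 5))/1 = ((-5 + z)/(-5 + z))*1 = 1*1 = 1)
(1 + g(-2)*2) - 132*(-48) = (1 + 1*2) - 132*(-48) = (1 + 2) + 6336 = 3 + 6336 = 6339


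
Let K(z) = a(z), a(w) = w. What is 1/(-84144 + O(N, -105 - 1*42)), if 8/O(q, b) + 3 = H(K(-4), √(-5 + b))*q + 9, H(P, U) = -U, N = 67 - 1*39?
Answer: -626893833/52749354431524 - 7*I*√38/13187338607881 ≈ -1.1884e-5 - 3.2721e-12*I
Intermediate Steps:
N = 28 (N = 67 - 39 = 28)
K(z) = z
O(q, b) = 8/(6 - q*√(-5 + b)) (O(q, b) = 8/(-3 + ((-√(-5 + b))*q + 9)) = 8/(-3 + (-q*√(-5 + b) + 9)) = 8/(-3 + (9 - q*√(-5 + b))) = 8/(6 - q*√(-5 + b)))
1/(-84144 + O(N, -105 - 1*42)) = 1/(-84144 + 8/(6 - 1*28*√(-5 + (-105 - 1*42)))) = 1/(-84144 + 8/(6 - 1*28*√(-5 + (-105 - 42)))) = 1/(-84144 + 8/(6 - 1*28*√(-5 - 147))) = 1/(-84144 + 8/(6 - 1*28*√(-152))) = 1/(-84144 + 8/(6 - 1*28*2*I*√38)) = 1/(-84144 + 8/(6 - 56*I*√38))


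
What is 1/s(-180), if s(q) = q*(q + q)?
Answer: 1/64800 ≈ 1.5432e-5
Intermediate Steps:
s(q) = 2*q² (s(q) = q*(2*q) = 2*q²)
1/s(-180) = 1/(2*(-180)²) = 1/(2*32400) = 1/64800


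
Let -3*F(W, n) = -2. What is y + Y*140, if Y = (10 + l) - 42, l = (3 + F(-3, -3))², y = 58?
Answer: -22858/9 ≈ -2539.8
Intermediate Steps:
F(W, n) = ⅔ (F(W, n) = -⅓*(-2) = ⅔)
l = 121/9 (l = (3 + ⅔)² = (11/3)² = 121/9 ≈ 13.444)
Y = -167/9 (Y = (10 + 121/9) - 42 = 211/9 - 42 = -167/9 ≈ -18.556)
y + Y*140 = 58 - 167/9*140 = 58 - 23380/9 = -22858/9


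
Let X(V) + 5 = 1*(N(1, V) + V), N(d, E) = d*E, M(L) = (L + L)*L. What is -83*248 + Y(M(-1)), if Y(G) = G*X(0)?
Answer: -20594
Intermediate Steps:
M(L) = 2*L² (M(L) = (2*L)*L = 2*L²)
N(d, E) = E*d
X(V) = -5 + 2*V (X(V) = -5 + 1*(V*1 + V) = -5 + 1*(V + V) = -5 + 1*(2*V) = -5 + 2*V)
Y(G) = -5*G (Y(G) = G*(-5 + 2*0) = G*(-5 + 0) = G*(-5) = -5*G)
-83*248 + Y(M(-1)) = -83*248 - 10*(-1)² = -20584 - 10 = -20594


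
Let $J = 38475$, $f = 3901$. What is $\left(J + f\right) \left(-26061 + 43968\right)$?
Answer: $758827032$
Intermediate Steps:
$\left(J + f\right) \left(-26061 + 43968\right) = \left(38475 + 3901\right) \left(-26061 + 43968\right) = 42376 \cdot 17907 = 758827032$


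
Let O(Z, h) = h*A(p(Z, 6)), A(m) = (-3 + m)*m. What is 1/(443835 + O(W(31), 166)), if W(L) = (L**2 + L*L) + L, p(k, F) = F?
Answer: 1/446823 ≈ 2.2380e-6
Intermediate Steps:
A(m) = m*(-3 + m)
W(L) = L + 2*L**2 (W(L) = (L**2 + L**2) + L = 2*L**2 + L = L + 2*L**2)
O(Z, h) = 18*h (O(Z, h) = h*(6*(-3 + 6)) = h*(6*3) = h*18 = 18*h)
1/(443835 + O(W(31), 166)) = 1/(443835 + 18*166) = 1/(443835 + 2988) = 1/446823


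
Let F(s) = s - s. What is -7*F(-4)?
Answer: 0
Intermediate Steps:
F(s) = 0
-7*F(-4) = -7*0 = 0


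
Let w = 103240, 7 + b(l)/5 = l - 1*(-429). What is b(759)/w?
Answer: 1181/20648 ≈ 0.057197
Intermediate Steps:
b(l) = 2110 + 5*l (b(l) = -35 + 5*(l - 1*(-429)) = -35 + 5*(l + 429) = -35 + 5*(429 + l) = -35 + (2145 + 5*l) = 2110 + 5*l)
b(759)/w = (2110 + 5*759)/103240 = (2110 + 3795)*(1/103240) = 5905*(1/103240) = 1181/20648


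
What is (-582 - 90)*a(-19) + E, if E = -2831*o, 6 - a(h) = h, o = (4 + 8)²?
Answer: -424464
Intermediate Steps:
o = 144 (o = 12² = 144)
a(h) = 6 - h
E = -407664 (E = -2831*144 = -407664)
(-582 - 90)*a(-19) + E = (-582 - 90)*(6 - 1*(-19)) - 407664 = -672*(6 + 19) - 407664 = -672*25 - 407664 = -16800 - 407664 = -424464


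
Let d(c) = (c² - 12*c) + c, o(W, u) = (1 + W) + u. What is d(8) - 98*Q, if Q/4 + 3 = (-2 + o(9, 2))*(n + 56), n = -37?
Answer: -73328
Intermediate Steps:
o(W, u) = 1 + W + u
d(c) = c² - 11*c
Q = 748 (Q = -12 + 4*((-2 + (1 + 9 + 2))*(-37 + 56)) = -12 + 4*((-2 + 12)*19) = -12 + 4*(10*19) = -12 + 4*190 = -12 + 760 = 748)
d(8) - 98*Q = 8*(-11 + 8) - 98*748 = 8*(-3) - 73304 = -24 - 73304 = -73328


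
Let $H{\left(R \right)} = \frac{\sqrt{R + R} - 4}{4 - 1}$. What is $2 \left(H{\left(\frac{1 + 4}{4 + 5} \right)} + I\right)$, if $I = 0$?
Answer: $- \frac{8}{3} + \frac{2 \sqrt{10}}{9} \approx -1.9639$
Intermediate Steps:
$H{\left(R \right)} = - \frac{4}{3} + \frac{\sqrt{2} \sqrt{R}}{3}$ ($H{\left(R \right)} = \frac{\sqrt{2 R} - 4}{3} = \left(\sqrt{2} \sqrt{R} - 4\right) \frac{1}{3} = \left(-4 + \sqrt{2} \sqrt{R}\right) \frac{1}{3} = - \frac{4}{3} + \frac{\sqrt{2} \sqrt{R}}{3}$)
$2 \left(H{\left(\frac{1 + 4}{4 + 5} \right)} + I\right) = 2 \left(\left(- \frac{4}{3} + \frac{\sqrt{2} \sqrt{\frac{1 + 4}{4 + 5}}}{3}\right) + 0\right) = 2 \left(\left(- \frac{4}{3} + \frac{\sqrt{2} \sqrt{\frac{5}{9}}}{3}\right) + 0\right) = 2 \left(\left(- \frac{4}{3} + \frac{\sqrt{2} \frac{\sqrt{5}}{3}}{3}\right) + 0\right) = 2 \left(\left(- \frac{4}{3} + \frac{\sqrt{10}}{9}\right) + 0\right) = 2 \left(- \frac{4}{3} + \frac{\sqrt{10}}{9}\right) = - \frac{8}{3} + \frac{2 \sqrt{10}}{9}$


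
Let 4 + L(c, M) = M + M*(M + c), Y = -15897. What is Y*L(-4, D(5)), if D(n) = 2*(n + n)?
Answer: -5341392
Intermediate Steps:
D(n) = 4*n (D(n) = 2*(2*n) = 4*n)
L(c, M) = -4 + M + M*(M + c) (L(c, M) = -4 + (M + M*(M + c)) = -4 + M + M*(M + c))
Y*L(-4, D(5)) = -15897*(-4 + 4*5 + (4*5)² + (4*5)*(-4)) = -15897*(-4 + 20 + 20² + 20*(-4)) = -15897*(-4 + 20 + 400 - 80) = -15897*336 = -5341392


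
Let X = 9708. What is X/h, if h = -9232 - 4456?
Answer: -2427/3422 ≈ -0.70923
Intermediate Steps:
h = -13688
X/h = 9708/(-13688) = 9708*(-1/13688) = -2427/3422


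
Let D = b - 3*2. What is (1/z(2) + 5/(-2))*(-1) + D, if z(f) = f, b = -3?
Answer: -7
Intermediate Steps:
D = -9 (D = -3 - 3*2 = -3 - 6 = -9)
(1/z(2) + 5/(-2))*(-1) + D = (1/2 + 5/(-2))*(-1) - 9 = (1*(½) + 5*(-½))*(-1) - 9 = (½ - 5/2)*(-1) - 9 = -2*(-1) - 9 = 2 - 9 = -7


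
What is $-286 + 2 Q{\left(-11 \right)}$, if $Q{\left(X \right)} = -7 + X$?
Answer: $-322$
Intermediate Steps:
$-286 + 2 Q{\left(-11 \right)} = -286 + 2 \left(-7 - 11\right) = -286 + 2 \left(-18\right) = -286 - 36 = -322$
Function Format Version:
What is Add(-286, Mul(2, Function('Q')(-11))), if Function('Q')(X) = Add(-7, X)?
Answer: -322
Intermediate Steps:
Add(-286, Mul(2, Function('Q')(-11))) = Add(-286, Mul(2, Add(-7, -11))) = Add(-286, Mul(2, -18)) = Add(-286, -36) = -322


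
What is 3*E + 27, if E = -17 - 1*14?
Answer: -66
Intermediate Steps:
E = -31 (E = -17 - 14 = -31)
3*E + 27 = 3*(-31) + 27 = -93 + 27 = -66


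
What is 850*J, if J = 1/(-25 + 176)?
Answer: 850/151 ≈ 5.6291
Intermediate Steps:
J = 1/151 ≈ 0.0066225
850*J = 850*(1/151) = 850/151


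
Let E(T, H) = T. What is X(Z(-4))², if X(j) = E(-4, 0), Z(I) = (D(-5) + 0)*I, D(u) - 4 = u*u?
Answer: 16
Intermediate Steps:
D(u) = 4 + u² (D(u) = 4 + u*u = 4 + u²)
Z(I) = 29*I (Z(I) = ((4 + (-5)²) + 0)*I = ((4 + 25) + 0)*I = (29 + 0)*I = 29*I)
X(j) = -4
X(Z(-4))² = (-4)² = 16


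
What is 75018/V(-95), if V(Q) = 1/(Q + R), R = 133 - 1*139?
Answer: -7576818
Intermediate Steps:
R = -6 (R = 133 - 139 = -6)
V(Q) = 1/(-6 + Q) (V(Q) = 1/(Q - 6) = 1/(-6 + Q))
75018/V(-95) = 75018/(1/(-6 - 95)) = 75018/(1/(-101)) = 75018/(-1/101) = 75018*(-101) = -7576818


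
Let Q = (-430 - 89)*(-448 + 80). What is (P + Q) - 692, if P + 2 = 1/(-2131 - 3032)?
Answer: 982508573/5163 ≈ 1.9030e+5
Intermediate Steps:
Q = 190992 (Q = -519*(-368) = 190992)
P = -10327/5163 (P = -2 + 1/(-2131 - 3032) = -2 + 1/(-5163) = -2 - 1/5163 = -10327/5163 ≈ -2.0002)
(P + Q) - 692 = (-10327/5163 + 190992) - 692 = 986081369/5163 - 692 = 982508573/5163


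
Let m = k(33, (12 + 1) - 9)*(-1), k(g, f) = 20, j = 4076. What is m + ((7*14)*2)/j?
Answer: -20331/1019 ≈ -19.952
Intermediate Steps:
m = -20 (m = 20*(-1) = -20)
m + ((7*14)*2)/j = -20 + ((7*14)*2)/4076 = -20 + (98*2)*(1/4076) = -20 + 196*(1/4076) = -20 + 49/1019 = -20331/1019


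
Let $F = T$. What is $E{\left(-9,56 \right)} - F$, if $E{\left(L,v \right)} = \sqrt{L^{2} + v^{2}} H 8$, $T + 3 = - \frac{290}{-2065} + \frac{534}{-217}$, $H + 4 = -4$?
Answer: $\frac{9731}{1829} - 64 \sqrt{3217} \approx -3624.7$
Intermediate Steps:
$H = -8$ ($H = -4 - 4 = -8$)
$T = - \frac{9731}{1829}$ ($T = -3 + \left(- \frac{290}{-2065} + \frac{534}{-217}\right) = -3 + \left(\left(-290\right) \left(- \frac{1}{2065}\right) + 534 \left(- \frac{1}{217}\right)\right) = -3 + \left(\frac{58}{413} - \frac{534}{217}\right) = -3 - \frac{4244}{1829} = - \frac{9731}{1829} \approx -5.3204$)
$F = - \frac{9731}{1829} \approx -5.3204$
$E{\left(L,v \right)} = - 64 \sqrt{L^{2} + v^{2}}$ ($E{\left(L,v \right)} = \sqrt{L^{2} + v^{2}} \left(\left(-8\right) 8\right) = \sqrt{L^{2} + v^{2}} \left(-64\right) = - 64 \sqrt{L^{2} + v^{2}}$)
$E{\left(-9,56 \right)} - F = - 64 \sqrt{\left(-9\right)^{2} + 56^{2}} - - \frac{9731}{1829} = - 64 \sqrt{81 + 3136} + \frac{9731}{1829} = - 64 \sqrt{3217} + \frac{9731}{1829} = \frac{9731}{1829} - 64 \sqrt{3217}$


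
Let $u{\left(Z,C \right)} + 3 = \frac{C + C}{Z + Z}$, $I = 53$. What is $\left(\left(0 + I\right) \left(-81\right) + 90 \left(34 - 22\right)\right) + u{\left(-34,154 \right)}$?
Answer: $- \frac{54749}{17} \approx -3220.5$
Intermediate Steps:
$u{\left(Z,C \right)} = -3 + \frac{C}{Z}$ ($u{\left(Z,C \right)} = -3 + \frac{C + C}{Z + Z} = -3 + \frac{2 C}{2 Z} = -3 + 2 C \frac{1}{2 Z} = -3 + \frac{C}{Z}$)
$\left(\left(0 + I\right) \left(-81\right) + 90 \left(34 - 22\right)\right) + u{\left(-34,154 \right)} = \left(\left(0 + 53\right) \left(-81\right) + 90 \left(34 - 22\right)\right) + \left(-3 + \frac{154}{-34}\right) = \left(53 \left(-81\right) + 90 \cdot 12\right) + \left(-3 + 154 \left(- \frac{1}{34}\right)\right) = \left(-4293 + 1080\right) - \frac{128}{17} = -3213 - \frac{128}{17} = - \frac{54749}{17}$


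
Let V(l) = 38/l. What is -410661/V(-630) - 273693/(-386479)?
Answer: 2631275725008/386479 ≈ 6.8083e+6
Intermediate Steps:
-410661/V(-630) - 273693/(-386479) = -410661/(38/(-630)) - 273693/(-386479) = -410661/(38*(-1/630)) - 273693*(-1/386479) = -410661/(-19/315) + 273693/386479 = -410661*(-315/19) + 273693/386479 = 129358215/19 + 273693/386479 = 2631275725008/386479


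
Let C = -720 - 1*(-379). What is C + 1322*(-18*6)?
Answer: -143117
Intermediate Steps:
C = -341 (C = -720 + 379 = -341)
C + 1322*(-18*6) = -341 + 1322*(-18*6) = -341 + 1322*(-108) = -341 - 142776 = -143117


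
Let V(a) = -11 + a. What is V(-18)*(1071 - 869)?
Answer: -5858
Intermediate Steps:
V(-18)*(1071 - 869) = (-11 - 18)*(1071 - 869) = -29*202 = -5858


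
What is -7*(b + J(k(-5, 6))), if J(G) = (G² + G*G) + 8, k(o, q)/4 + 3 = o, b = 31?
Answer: -14609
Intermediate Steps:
k(o, q) = -12 + 4*o
J(G) = 8 + 2*G² (J(G) = (G² + G²) + 8 = 2*G² + 8 = 8 + 2*G²)
-7*(b + J(k(-5, 6))) = -7*(31 + (8 + 2*(-12 + 4*(-5))²)) = -7*(31 + (8 + 2*(-12 - 20)²)) = -7*(31 + (8 + 2*(-32)²)) = -7*(31 + (8 + 2*1024)) = -7*(31 + (8 + 2048)) = -7*(31 + 2056) = -7*2087 = -14609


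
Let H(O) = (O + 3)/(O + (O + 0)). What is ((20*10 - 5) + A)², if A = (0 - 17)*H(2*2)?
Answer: 2076481/64 ≈ 32445.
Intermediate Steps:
H(O) = (3 + O)/(2*O) (H(O) = (3 + O)/(O + O) = (3 + O)/((2*O)) = (3 + O)*(1/(2*O)) = (3 + O)/(2*O))
A = -119/8 (A = (0 - 17)*((3 + 2*2)/(2*((2*2)))) = -17*(3 + 4)/(2*4) = -17*7/(2*4) = -17*7/8 = -119/8 ≈ -14.875)
((20*10 - 5) + A)² = ((20*10 - 5) - 119/8)² = ((200 - 5) - 119/8)² = (195 - 119/8)² = (1441/8)² = 2076481/64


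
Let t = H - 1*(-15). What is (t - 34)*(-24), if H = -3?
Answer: 528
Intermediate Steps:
t = 12 (t = -3 - 1*(-15) = -3 + 15 = 12)
(t - 34)*(-24) = (12 - 34)*(-24) = -22*(-24) = 528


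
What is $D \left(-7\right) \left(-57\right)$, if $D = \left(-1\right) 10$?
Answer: $-3990$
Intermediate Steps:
$D = -10$
$D \left(-7\right) \left(-57\right) = \left(-10\right) \left(-7\right) \left(-57\right) = 70 \left(-57\right) = -3990$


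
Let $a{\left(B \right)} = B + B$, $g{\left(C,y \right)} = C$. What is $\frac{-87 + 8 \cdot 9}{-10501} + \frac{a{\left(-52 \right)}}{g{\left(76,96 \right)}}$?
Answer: $- \frac{272741}{199519} \approx -1.367$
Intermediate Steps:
$a{\left(B \right)} = 2 B$
$\frac{-87 + 8 \cdot 9}{-10501} + \frac{a{\left(-52 \right)}}{g{\left(76,96 \right)}} = \frac{-87 + 8 \cdot 9}{-10501} + \frac{2 \left(-52\right)}{76} = \left(-87 + 72\right) \left(- \frac{1}{10501}\right) - \frac{26}{19} = \left(-15\right) \left(- \frac{1}{10501}\right) - \frac{26}{19} = \frac{15}{10501} - \frac{26}{19} = - \frac{272741}{199519}$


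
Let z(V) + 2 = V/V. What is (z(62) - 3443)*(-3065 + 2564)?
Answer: 1725444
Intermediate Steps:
z(V) = -1 (z(V) = -2 + V/V = -2 + 1 = -1)
(z(62) - 3443)*(-3065 + 2564) = (-1 - 3443)*(-3065 + 2564) = -3444*(-501) = 1725444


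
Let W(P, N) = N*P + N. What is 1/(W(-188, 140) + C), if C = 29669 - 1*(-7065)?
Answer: 1/10554 ≈ 9.4751e-5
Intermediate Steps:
C = 36734 (C = 29669 + 7065 = 36734)
W(P, N) = N + N*P
1/(W(-188, 140) + C) = 1/(140*(1 - 188) + 36734) = 1/(140*(-187) + 36734) = 1/(-26180 + 36734) = 1/10554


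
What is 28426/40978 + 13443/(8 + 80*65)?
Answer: 16640711/5081272 ≈ 3.2749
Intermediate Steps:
28426/40978 + 13443/(8 + 80*65) = 28426*(1/40978) + 13443/(8 + 5200) = 14213/20489 + 13443/5208 = 14213/20489 + 13443*(1/5208) = 14213/20489 + 4481/1736 = 16640711/5081272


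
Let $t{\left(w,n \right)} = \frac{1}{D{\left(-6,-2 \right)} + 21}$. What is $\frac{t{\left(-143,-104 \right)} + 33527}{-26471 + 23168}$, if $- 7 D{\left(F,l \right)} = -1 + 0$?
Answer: $- \frac{1654001}{162948} \approx -10.15$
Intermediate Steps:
$D{\left(F,l \right)} = \frac{1}{7}$ ($D{\left(F,l \right)} = - \frac{-1 + 0}{7} = \left(- \frac{1}{7}\right) \left(-1\right) = \frac{1}{7}$)
$t{\left(w,n \right)} = \frac{7}{148}$ ($t{\left(w,n \right)} = \frac{1}{\frac{1}{7} + 21} = \frac{1}{\frac{148}{7}} = \frac{7}{148}$)
$\frac{t{\left(-143,-104 \right)} + 33527}{-26471 + 23168} = \frac{\frac{7}{148} + 33527}{-26471 + 23168} = \frac{4962003}{148 \left(-3303\right)} = \frac{4962003}{148} \left(- \frac{1}{3303}\right) = - \frac{1654001}{162948}$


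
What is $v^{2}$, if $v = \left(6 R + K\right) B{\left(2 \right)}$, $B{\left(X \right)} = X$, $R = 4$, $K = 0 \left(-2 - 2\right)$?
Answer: $2304$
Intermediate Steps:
$K = 0$ ($K = 0 \left(-4\right) = 0$)
$v = 48$ ($v = \left(6 \cdot 4 + 0\right) 2 = \left(24 + 0\right) 2 = 24 \cdot 2 = 48$)
$v^{2} = 48^{2} = 2304$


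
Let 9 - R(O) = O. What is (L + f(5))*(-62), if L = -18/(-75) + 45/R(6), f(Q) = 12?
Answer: -42222/25 ≈ -1688.9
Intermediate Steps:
R(O) = 9 - O
L = 381/25 (L = -18/(-75) + 45/(9 - 1*6) = -18*(-1/75) + 45/(9 - 6) = 6/25 + 45/3 = 6/25 + 45*(⅓) = 6/25 + 15 = 381/25 ≈ 15.240)
(L + f(5))*(-62) = (381/25 + 12)*(-62) = (681/25)*(-62) = -42222/25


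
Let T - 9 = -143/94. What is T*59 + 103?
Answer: 51159/94 ≈ 544.24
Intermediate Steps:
T = 703/94 (T = 9 - 143/94 = 703/94 ≈ 7.4787)
T*59 + 103 = (703/94)*59 + 103 = 41477/94 + 103 = 51159/94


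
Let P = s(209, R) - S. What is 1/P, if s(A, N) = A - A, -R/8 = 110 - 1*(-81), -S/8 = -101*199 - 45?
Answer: -1/161152 ≈ -6.2053e-6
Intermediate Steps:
S = 161152 (S = -8*(-101*199 - 45) = -8*(-20099 - 45) = -8*(-20144) = 161152)
R = -1528 (R = -8*(110 - 1*(-81)) = -8*(110 + 81) = -8*191 = -1528)
s(A, N) = 0
P = -161152 (P = 0 - 1*161152 = 0 - 161152 = -161152)
1/P = 1/(-161152) = -1/161152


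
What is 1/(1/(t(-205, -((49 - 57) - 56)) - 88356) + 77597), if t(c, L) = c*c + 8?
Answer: 46323/3594525830 ≈ 1.2887e-5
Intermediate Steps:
t(c, L) = 8 + c**2 (t(c, L) = c**2 + 8 = 8 + c**2)
1/(1/(t(-205, -((49 - 57) - 56)) - 88356) + 77597) = 1/(1/((8 + (-205)**2) - 88356) + 77597) = 1/(1/((8 + 42025) - 88356) + 77597) = 1/(1/(42033 - 88356) + 77597) = 1/(1/(-46323) + 77597) = 1/(-1/46323 + 77597) = 1/(3594525830/46323) = 46323/3594525830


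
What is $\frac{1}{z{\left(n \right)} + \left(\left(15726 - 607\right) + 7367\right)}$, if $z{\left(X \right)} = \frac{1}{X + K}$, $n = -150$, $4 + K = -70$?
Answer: $\frac{224}{5036863} \approx 4.4472 \cdot 10^{-5}$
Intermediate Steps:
$K = -74$ ($K = -4 - 70 = -74$)
$z{\left(X \right)} = \frac{1}{-74 + X}$ ($z{\left(X \right)} = \frac{1}{X - 74} = \frac{1}{-74 + X}$)
$\frac{1}{z{\left(n \right)} + \left(\left(15726 - 607\right) + 7367\right)} = \frac{1}{\frac{1}{-74 - 150} + \left(\left(15726 - 607\right) + 7367\right)} = \frac{1}{\frac{1}{-224} + \left(15119 + 7367\right)} = \frac{1}{- \frac{1}{224} + 22486} = \frac{1}{\frac{5036863}{224}} = \frac{224}{5036863}$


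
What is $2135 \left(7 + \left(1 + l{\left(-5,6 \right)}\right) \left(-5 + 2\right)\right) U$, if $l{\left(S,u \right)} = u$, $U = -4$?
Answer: $119560$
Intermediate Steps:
$2135 \left(7 + \left(1 + l{\left(-5,6 \right)}\right) \left(-5 + 2\right)\right) U = 2135 \left(7 + \left(1 + 6\right) \left(-5 + 2\right)\right) \left(-4\right) = 2135 \left(7 + 7 \left(-3\right)\right) \left(-4\right) = 2135 \left(7 - 21\right) \left(-4\right) = 2135 \left(\left(-14\right) \left(-4\right)\right) = 2135 \cdot 56 = 119560$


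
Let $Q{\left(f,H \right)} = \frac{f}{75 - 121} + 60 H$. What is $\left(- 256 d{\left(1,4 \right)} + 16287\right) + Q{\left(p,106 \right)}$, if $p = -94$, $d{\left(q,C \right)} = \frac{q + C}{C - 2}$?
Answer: $\frac{506208}{23} \approx 22009.0$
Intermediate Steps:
$d{\left(q,C \right)} = \frac{C + q}{-2 + C}$
$Q{\left(f,H \right)} = 60 H - \frac{f}{46}$ ($Q{\left(f,H \right)} = \frac{f}{-46} + 60 H = - \frac{f}{46} + 60 H = 60 H - \frac{f}{46}$)
$\left(- 256 d{\left(1,4 \right)} + 16287\right) + Q{\left(p,106 \right)} = \left(- 256 \frac{4 + 1}{-2 + 4} + 16287\right) + \left(60 \cdot 106 - - \frac{47}{23}\right) = \left(- 256 \cdot \frac{1}{2} \cdot 5 + 16287\right) + \left(6360 + \frac{47}{23}\right) = \left(- 256 \cdot \frac{1}{2} \cdot 5 + 16287\right) + \frac{146327}{23} = \left(\left(-256\right) \frac{5}{2} + 16287\right) + \frac{146327}{23} = \left(-640 + 16287\right) + \frac{146327}{23} = 15647 + \frac{146327}{23} = \frac{506208}{23}$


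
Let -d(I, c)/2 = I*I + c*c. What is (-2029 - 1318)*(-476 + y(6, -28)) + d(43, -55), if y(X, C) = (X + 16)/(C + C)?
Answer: 44372689/28 ≈ 1.5847e+6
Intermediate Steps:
y(X, C) = (16 + X)/(2*C) (y(X, C) = (16 + X)/((2*C)) = (16 + X)*(1/(2*C)) = (16 + X)/(2*C))
d(I, c) = -2*I² - 2*c² (d(I, c) = -2*(I*I + c*c) = -2*(I² + c²) = -2*I² - 2*c²)
(-2029 - 1318)*(-476 + y(6, -28)) + d(43, -55) = (-2029 - 1318)*(-476 + (½)*(16 + 6)/(-28)) + (-2*43² - 2*(-55)²) = -3347*(-476 + (½)*(-1/28)*22) + (-2*1849 - 2*3025) = -3347*(-476 - 11/28) + (-3698 - 6050) = -3347*(-13339/28) - 9748 = 44645633/28 - 9748 = 44372689/28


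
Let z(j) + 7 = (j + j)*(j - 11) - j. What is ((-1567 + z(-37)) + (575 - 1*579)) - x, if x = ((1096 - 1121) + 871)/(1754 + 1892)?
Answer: 3665630/1823 ≈ 2010.8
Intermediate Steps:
z(j) = -7 - j + 2*j*(-11 + j) (z(j) = -7 + ((j + j)*(j - 11) - j) = -7 + ((2*j)*(-11 + j) - j) = -7 + (2*j*(-11 + j) - j) = -7 + (-j + 2*j*(-11 + j)) = -7 - j + 2*j*(-11 + j))
x = 423/1823 (x = (-25 + 871)/3646 = 846*(1/3646) = 423/1823 ≈ 0.23204)
((-1567 + z(-37)) + (575 - 1*579)) - x = ((-1567 + (-7 - 23*(-37) + 2*(-37)²)) + (575 - 1*579)) - 1*423/1823 = ((-1567 + (-7 + 851 + 2*1369)) + (575 - 579)) - 423/1823 = ((-1567 + (-7 + 851 + 2738)) - 4) - 423/1823 = ((-1567 + 3582) - 4) - 423/1823 = (2015 - 4) - 423/1823 = 2011 - 423/1823 = 3665630/1823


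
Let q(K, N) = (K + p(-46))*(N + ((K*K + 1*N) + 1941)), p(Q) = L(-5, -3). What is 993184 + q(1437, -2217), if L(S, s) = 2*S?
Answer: 2944146436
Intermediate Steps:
p(Q) = -10 (p(Q) = 2*(-5) = -10)
q(K, N) = (-10 + K)*(1941 + K**2 + 2*N) (q(K, N) = (K - 10)*(N + ((K*K + 1*N) + 1941)) = (-10 + K)*(N + ((K**2 + N) + 1941)) = (-10 + K)*(N + ((N + K**2) + 1941)) = (-10 + K)*(N + (1941 + N + K**2)) = (-10 + K)*(1941 + K**2 + 2*N))
993184 + q(1437, -2217) = 993184 + (-19410 + 1437**3 - 20*(-2217) - 10*1437**2 + 1941*1437 + 2*1437*(-2217)) = 993184 + (-19410 + 2967360453 + 44340 - 10*2064969 + 2789217 - 6371658) = 993184 + (-19410 + 2967360453 + 44340 - 20649690 + 2789217 - 6371658) = 993184 + 2943153252 = 2944146436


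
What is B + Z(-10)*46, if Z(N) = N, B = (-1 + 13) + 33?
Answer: -415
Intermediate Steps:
B = 45 (B = 12 + 33 = 45)
B + Z(-10)*46 = 45 - 10*46 = 45 - 460 = -415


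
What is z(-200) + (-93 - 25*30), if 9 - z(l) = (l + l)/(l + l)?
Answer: -835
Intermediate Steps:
z(l) = 8 (z(l) = 9 - (l + l)/(l + l) = 9 - 2*l/(2*l) = 9 - 2*l*1/(2*l) = 9 - 1*1 = 9 - 1 = 8)
z(-200) + (-93 - 25*30) = 8 + (-93 - 25*30) = 8 + (-93 - 750) = 8 - 843 = -835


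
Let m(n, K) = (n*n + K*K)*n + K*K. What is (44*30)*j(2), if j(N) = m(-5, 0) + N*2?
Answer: -159720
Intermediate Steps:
m(n, K) = K² + n*(K² + n²) (m(n, K) = (n² + K²)*n + K² = (K² + n²)*n + K² = n*(K² + n²) + K² = K² + n*(K² + n²))
j(N) = -125 + 2*N (j(N) = (0² + (-5)³ - 5*0²) + N*2 = (0 - 125 - 5*0) + 2*N = (0 - 125 + 0) + 2*N = -125 + 2*N)
(44*30)*j(2) = (44*30)*(-125 + 2*2) = 1320*(-125 + 4) = 1320*(-121) = -159720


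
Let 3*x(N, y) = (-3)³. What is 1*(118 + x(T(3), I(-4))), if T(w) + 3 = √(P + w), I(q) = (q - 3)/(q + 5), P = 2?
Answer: 109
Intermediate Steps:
I(q) = (-3 + q)/(5 + q)
T(w) = -3 + √(2 + w)
x(N, y) = -9 (x(N, y) = (⅓)*(-3)³ = (⅓)*(-27) = -9)
1*(118 + x(T(3), I(-4))) = 1*(118 - 9) = 1*109 = 109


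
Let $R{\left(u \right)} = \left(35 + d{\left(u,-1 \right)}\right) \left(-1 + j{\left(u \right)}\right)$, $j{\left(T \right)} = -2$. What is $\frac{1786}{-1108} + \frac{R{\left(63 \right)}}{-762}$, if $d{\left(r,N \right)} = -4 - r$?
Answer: $- \frac{122275}{70358} \approx -1.7379$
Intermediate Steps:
$R{\left(u \right)} = -93 + 3 u$ ($R{\left(u \right)} = \left(35 - \left(4 + u\right)\right) \left(-1 - 2\right) = \left(31 - u\right) \left(-3\right) = -93 + 3 u$)
$\frac{1786}{-1108} + \frac{R{\left(63 \right)}}{-762} = \frac{1786}{-1108} + \frac{-93 + 3 \cdot 63}{-762} = 1786 \left(- \frac{1}{1108}\right) + \left(-93 + 189\right) \left(- \frac{1}{762}\right) = - \frac{893}{554} + 96 \left(- \frac{1}{762}\right) = - \frac{893}{554} - \frac{16}{127} = - \frac{122275}{70358}$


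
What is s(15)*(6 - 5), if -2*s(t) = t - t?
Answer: 0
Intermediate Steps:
s(t) = 0 (s(t) = -(t - t)/2 = -½*0 = 0)
s(15)*(6 - 5) = 0*(6 - 5) = 0*1 = 0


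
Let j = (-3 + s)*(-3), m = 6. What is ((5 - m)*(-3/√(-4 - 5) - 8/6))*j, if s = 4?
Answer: -4 + 3*I ≈ -4.0 + 3.0*I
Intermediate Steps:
j = -3 (j = (-3 + 4)*(-3) = 1*(-3) = -3)
((5 - m)*(-3/√(-4 - 5) - 8/6))*j = ((5 - 1*6)*(-3/√(-4 - 5) - 8/6))*(-3) = ((5 - 6)*(-3*(-I/3) - 8*⅙))*(-3) = -(-3*(-I/3) - 4/3)*(-3) = -(-(-1)*I - 4/3)*(-3) = -(I - 4/3)*(-3) = -(-4/3 + I)*(-3) = (4/3 - I)*(-3) = -4 + 3*I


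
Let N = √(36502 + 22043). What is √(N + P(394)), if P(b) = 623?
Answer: √(623 + 3*√6505) ≈ 29.410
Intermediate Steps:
N = 3*√6505 (N = √58545 = 3*√6505 ≈ 241.96)
√(N + P(394)) = √(3*√6505 + 623) = √(623 + 3*√6505)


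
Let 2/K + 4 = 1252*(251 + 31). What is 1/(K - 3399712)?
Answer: -176530/600151159359 ≈ -2.9414e-7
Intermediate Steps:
K = 1/176530 (K = 2/(-4 + 1252*(251 + 31)) = 2/(-4 + 1252*282) = 2/(-4 + 353064) = 2/353060 = 2*(1/353060) = 1/176530 ≈ 5.6648e-6)
1/(K - 3399712) = 1/(1/176530 - 3399712) = 1/(-600151159359/176530) = -176530/600151159359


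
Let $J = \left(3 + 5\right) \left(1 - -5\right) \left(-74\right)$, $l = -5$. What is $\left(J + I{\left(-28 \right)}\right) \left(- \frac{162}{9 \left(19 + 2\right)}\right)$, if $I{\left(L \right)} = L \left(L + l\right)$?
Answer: $\frac{15768}{7} \approx 2252.6$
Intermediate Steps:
$I{\left(L \right)} = L \left(-5 + L\right)$ ($I{\left(L \right)} = L \left(L - 5\right) = L \left(-5 + L\right)$)
$J = -3552$ ($J = 8 \left(1 + 5\right) \left(-74\right) = 8 \cdot 6 \left(-74\right) = 48 \left(-74\right) = -3552$)
$\left(J + I{\left(-28 \right)}\right) \left(- \frac{162}{9 \left(19 + 2\right)}\right) = \left(-3552 - 28 \left(-5 - 28\right)\right) \left(- \frac{162}{9 \left(19 + 2\right)}\right) = \left(-3552 - -924\right) \left(- \frac{162}{9 \cdot 21}\right) = \left(-3552 + 924\right) \left(- \frac{162}{189}\right) = - 2628 \left(\left(-162\right) \frac{1}{189}\right) = \left(-2628\right) \left(- \frac{6}{7}\right) = \frac{15768}{7}$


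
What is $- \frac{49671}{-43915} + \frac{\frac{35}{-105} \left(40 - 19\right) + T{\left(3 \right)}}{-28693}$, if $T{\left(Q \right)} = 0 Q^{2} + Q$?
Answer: $\frac{1425385663}{1260053095} \approx 1.1312$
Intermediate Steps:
$T{\left(Q \right)} = Q$ ($T{\left(Q \right)} = 0 + Q = Q$)
$- \frac{49671}{-43915} + \frac{\frac{35}{-105} \left(40 - 19\right) + T{\left(3 \right)}}{-28693} = - \frac{49671}{-43915} + \frac{\frac{35}{-105} \left(40 - 19\right) + 3}{-28693} = \left(-49671\right) \left(- \frac{1}{43915}\right) + \left(35 \left(- \frac{1}{105}\right) 21 + 3\right) \left(- \frac{1}{28693}\right) = \frac{49671}{43915} + \left(\left(- \frac{1}{3}\right) 21 + 3\right) \left(- \frac{1}{28693}\right) = \frac{49671}{43915} + \left(-7 + 3\right) \left(- \frac{1}{28693}\right) = \frac{49671}{43915} - - \frac{4}{28693} = \frac{49671}{43915} + \frac{4}{28693} = \frac{1425385663}{1260053095}$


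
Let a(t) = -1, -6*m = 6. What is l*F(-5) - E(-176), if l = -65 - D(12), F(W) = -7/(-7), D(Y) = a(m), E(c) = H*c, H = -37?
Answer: -6576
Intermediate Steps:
m = -1 (m = -⅙*6 = -1)
E(c) = -37*c
D(Y) = -1
F(W) = 1 (F(W) = -7*(-⅐) = 1)
l = -64 (l = -65 - 1*(-1) = -65 + 1 = -64)
l*F(-5) - E(-176) = -64*1 - (-37)*(-176) = -64 - 1*6512 = -64 - 6512 = -6576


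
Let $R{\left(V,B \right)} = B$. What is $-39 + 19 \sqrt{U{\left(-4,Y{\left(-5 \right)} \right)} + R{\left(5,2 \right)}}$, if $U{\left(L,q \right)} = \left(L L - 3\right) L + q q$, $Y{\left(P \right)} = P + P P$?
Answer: $-39 + 95 \sqrt{14} \approx 316.46$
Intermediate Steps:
$Y{\left(P \right)} = P + P^{2}$
$U{\left(L,q \right)} = q^{2} + L \left(-3 + L^{2}\right)$ ($U{\left(L,q \right)} = \left(L^{2} - 3\right) L + q^{2} = \left(-3 + L^{2}\right) L + q^{2} = L \left(-3 + L^{2}\right) + q^{2} = q^{2} + L \left(-3 + L^{2}\right)$)
$-39 + 19 \sqrt{U{\left(-4,Y{\left(-5 \right)} \right)} + R{\left(5,2 \right)}} = -39 + 19 \sqrt{\left(\left(-4\right)^{3} + \left(- 5 \left(1 - 5\right)\right)^{2} - -12\right) + 2} = -39 + 19 \sqrt{\left(-64 + \left(\left(-5\right) \left(-4\right)\right)^{2} + 12\right) + 2} = -39 + 19 \sqrt{\left(-64 + 20^{2} + 12\right) + 2} = -39 + 19 \sqrt{\left(-64 + 400 + 12\right) + 2} = -39 + 19 \sqrt{348 + 2} = -39 + 19 \sqrt{350} = -39 + 19 \cdot 5 \sqrt{14} = -39 + 95 \sqrt{14}$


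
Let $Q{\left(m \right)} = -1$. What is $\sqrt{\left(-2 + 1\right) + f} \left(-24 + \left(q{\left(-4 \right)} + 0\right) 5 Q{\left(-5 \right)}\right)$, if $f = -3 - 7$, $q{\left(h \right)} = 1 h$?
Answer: $- 4 i \sqrt{11} \approx - 13.266 i$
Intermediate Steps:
$q{\left(h \right)} = h$
$f = -10$ ($f = -3 - 7 = -10$)
$\sqrt{\left(-2 + 1\right) + f} \left(-24 + \left(q{\left(-4 \right)} + 0\right) 5 Q{\left(-5 \right)}\right) = \sqrt{\left(-2 + 1\right) - 10} \left(-24 + \left(-4 + 0\right) 5 \left(-1\right)\right) = \sqrt{-1 - 10} \left(-24 + \left(-4\right) 5 \left(-1\right)\right) = \sqrt{-11} \left(-24 - -20\right) = i \sqrt{11} \left(-24 + 20\right) = i \sqrt{11} \left(-4\right) = - 4 i \sqrt{11}$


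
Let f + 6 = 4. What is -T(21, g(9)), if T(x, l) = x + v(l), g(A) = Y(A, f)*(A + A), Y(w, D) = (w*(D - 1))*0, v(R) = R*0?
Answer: -21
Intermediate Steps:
f = -2 (f = -6 + 4 = -2)
v(R) = 0
Y(w, D) = 0 (Y(w, D) = (w*(-1 + D))*0 = 0)
g(A) = 0 (g(A) = 0*(A + A) = 0*(2*A) = 0)
T(x, l) = x (T(x, l) = x + 0 = x)
-T(21, g(9)) = -1*21 = -21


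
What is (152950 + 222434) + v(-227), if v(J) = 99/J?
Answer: 85212069/227 ≈ 3.7538e+5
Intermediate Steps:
(152950 + 222434) + v(-227) = (152950 + 222434) + 99/(-227) = 375384 + 99*(-1/227) = 375384 - 99/227 = 85212069/227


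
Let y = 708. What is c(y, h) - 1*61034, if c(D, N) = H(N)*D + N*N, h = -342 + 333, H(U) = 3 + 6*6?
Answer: -33341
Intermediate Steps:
H(U) = 39 (H(U) = 3 + 36 = 39)
h = -9
c(D, N) = N² + 39*D (c(D, N) = 39*D + N*N = 39*D + N² = N² + 39*D)
c(y, h) - 1*61034 = ((-9)² + 39*708) - 1*61034 = (81 + 27612) - 61034 = 27693 - 61034 = -33341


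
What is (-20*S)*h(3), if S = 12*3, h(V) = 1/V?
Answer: -240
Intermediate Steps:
S = 36
(-20*S)*h(3) = -20*36/3 = -720*⅓ = -240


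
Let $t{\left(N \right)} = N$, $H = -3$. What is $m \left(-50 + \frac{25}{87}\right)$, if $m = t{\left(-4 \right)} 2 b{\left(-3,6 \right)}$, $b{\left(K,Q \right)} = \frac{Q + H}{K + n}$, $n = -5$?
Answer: $- \frac{4325}{29} \approx -149.14$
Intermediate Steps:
$b{\left(K,Q \right)} = \frac{-3 + Q}{-5 + K}$ ($b{\left(K,Q \right)} = \frac{Q - 3}{K - 5} = \frac{-3 + Q}{-5 + K}$)
$m = 3$ ($m = \left(-4\right) 2 \frac{-3 + 6}{-5 - 3} = - 8 \frac{1}{-8} \cdot 3 = - 8 \left(\left(- \frac{1}{8}\right) 3\right) = \left(-8\right) \left(- \frac{3}{8}\right) = 3$)
$m \left(-50 + \frac{25}{87}\right) = 3 \left(-50 + \frac{25}{87}\right) = 3 \left(- \frac{4325}{87}\right) = - \frac{4325}{29}$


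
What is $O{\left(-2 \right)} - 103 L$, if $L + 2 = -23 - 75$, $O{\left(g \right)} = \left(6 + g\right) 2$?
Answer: $10308$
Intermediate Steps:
$O{\left(g \right)} = 12 + 2 g$
$L = -100$ ($L = -2 - 98 = -100$)
$O{\left(-2 \right)} - 103 L = \left(12 + 2 \left(-2\right)\right) - -10300 = \left(12 - 4\right) + 10300 = 8 + 10300 = 10308$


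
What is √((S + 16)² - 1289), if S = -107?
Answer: 4*√437 ≈ 83.618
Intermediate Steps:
√((S + 16)² - 1289) = √((-107 + 16)² - 1289) = √((-91)² - 1289) = √(8281 - 1289) = √6992 = 4*√437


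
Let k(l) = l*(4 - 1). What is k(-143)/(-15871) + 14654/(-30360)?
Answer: -109774597/240921780 ≈ -0.45564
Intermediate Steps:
k(l) = 3*l (k(l) = l*3 = 3*l)
k(-143)/(-15871) + 14654/(-30360) = (3*(-143))/(-15871) + 14654/(-30360) = -429*(-1/15871) + 14654*(-1/30360) = 429/15871 - 7327/15180 = -109774597/240921780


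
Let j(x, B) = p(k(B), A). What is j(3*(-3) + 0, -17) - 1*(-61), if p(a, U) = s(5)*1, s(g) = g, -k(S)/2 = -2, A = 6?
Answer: 66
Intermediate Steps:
k(S) = 4 (k(S) = -2*(-2) = 4)
p(a, U) = 5 (p(a, U) = 5*1 = 5)
j(x, B) = 5
j(3*(-3) + 0, -17) - 1*(-61) = 5 - 1*(-61) = 5 + 61 = 66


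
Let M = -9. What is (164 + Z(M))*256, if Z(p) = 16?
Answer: 46080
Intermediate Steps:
(164 + Z(M))*256 = (164 + 16)*256 = 180*256 = 46080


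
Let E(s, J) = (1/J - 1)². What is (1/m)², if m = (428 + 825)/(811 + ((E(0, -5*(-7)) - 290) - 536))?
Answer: 296493961/2355994755625 ≈ 0.00012585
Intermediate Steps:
E(s, J) = (-1 + 1/J)²
m = -1534925/17219 (m = (428 + 825)/(811 + (((-1 - 5*(-7))²/(-5*(-7))² - 290) - 536)) = 1253/(811 + (((-1 + 35)²/35² - 290) - 536)) = 1253/(811 + (((1/1225)*34² - 290) - 536)) = 1253/(811 + (((1/1225)*1156 - 290) - 536)) = 1253/(811 + ((1156/1225 - 290) - 536)) = 1253/(811 + (-354094/1225 - 536)) = 1253/(811 - 1010694/1225) = 1253/(-17219/1225) = 1253*(-1225/17219) = -1534925/17219 ≈ -89.141)
(1/m)² = (1/(-1534925/17219))² = (-17219/1534925)² = 296493961/2355994755625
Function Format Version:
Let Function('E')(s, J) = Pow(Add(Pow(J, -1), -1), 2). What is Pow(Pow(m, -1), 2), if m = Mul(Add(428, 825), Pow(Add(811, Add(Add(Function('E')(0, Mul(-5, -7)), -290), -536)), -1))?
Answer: Rational(296493961, 2355994755625) ≈ 0.00012585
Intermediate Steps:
Function('E')(s, J) = Pow(Add(-1, Pow(J, -1)), 2)
m = Rational(-1534925, 17219) (m = Mul(Add(428, 825), Pow(Add(811, Add(Add(Mul(Pow(Mul(-5, -7), -2), Pow(Add(-1, Mul(-5, -7)), 2)), -290), -536)), -1)) = Mul(1253, Pow(Add(811, Add(Add(Mul(Pow(35, -2), Pow(Add(-1, 35), 2)), -290), -536)), -1)) = Mul(1253, Pow(Add(811, Add(Add(Mul(Rational(1, 1225), Pow(34, 2)), -290), -536)), -1)) = Mul(1253, Pow(Add(811, Add(Add(Mul(Rational(1, 1225), 1156), -290), -536)), -1)) = Mul(1253, Pow(Add(811, Add(Add(Rational(1156, 1225), -290), -536)), -1)) = Mul(1253, Pow(Add(811, Add(Rational(-354094, 1225), -536)), -1)) = Mul(1253, Pow(Add(811, Rational(-1010694, 1225)), -1)) = Mul(1253, Pow(Rational(-17219, 1225), -1)) = Mul(1253, Rational(-1225, 17219)) = Rational(-1534925, 17219) ≈ -89.141)
Pow(Pow(m, -1), 2) = Pow(Pow(Rational(-1534925, 17219), -1), 2) = Pow(Rational(-17219, 1534925), 2) = Rational(296493961, 2355994755625)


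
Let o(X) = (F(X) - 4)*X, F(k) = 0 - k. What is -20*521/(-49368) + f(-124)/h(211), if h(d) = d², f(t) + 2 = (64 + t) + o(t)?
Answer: -68436959/549478182 ≈ -0.12455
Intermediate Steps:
F(k) = -k
o(X) = X*(-4 - X) (o(X) = (-X - 4)*X = (-4 - X)*X = X*(-4 - X))
f(t) = 62 + t - t*(4 + t) (f(t) = -2 + ((64 + t) - t*(4 + t)) = -2 + (64 + t - t*(4 + t)) = 62 + t - t*(4 + t))
-20*521/(-49368) + f(-124)/h(211) = -20*521/(-49368) + (62 - 124 - 1*(-124)*(4 - 124))/(211²) = -10420*(-1/49368) + (62 - 124 - 1*(-124)*(-120))/44521 = 2605/12342 + (62 - 124 - 14880)*(1/44521) = 2605/12342 - 14942*1/44521 = 2605/12342 - 14942/44521 = -68436959/549478182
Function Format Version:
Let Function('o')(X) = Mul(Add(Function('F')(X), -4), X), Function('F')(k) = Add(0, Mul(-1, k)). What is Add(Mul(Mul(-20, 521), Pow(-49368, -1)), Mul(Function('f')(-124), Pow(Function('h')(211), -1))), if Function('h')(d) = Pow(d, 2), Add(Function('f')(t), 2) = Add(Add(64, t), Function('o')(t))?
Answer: Rational(-68436959, 549478182) ≈ -0.12455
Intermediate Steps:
Function('F')(k) = Mul(-1, k)
Function('o')(X) = Mul(X, Add(-4, Mul(-1, X))) (Function('o')(X) = Mul(Add(Mul(-1, X), -4), X) = Mul(Add(-4, Mul(-1, X)), X) = Mul(X, Add(-4, Mul(-1, X))))
Function('f')(t) = Add(62, t, Mul(-1, t, Add(4, t))) (Function('f')(t) = Add(-2, Add(Add(64, t), Mul(-1, t, Add(4, t)))) = Add(-2, Add(64, t, Mul(-1, t, Add(4, t)))) = Add(62, t, Mul(-1, t, Add(4, t))))
Add(Mul(Mul(-20, 521), Pow(-49368, -1)), Mul(Function('f')(-124), Pow(Function('h')(211), -1))) = Add(Mul(Mul(-20, 521), Pow(-49368, -1)), Mul(Add(62, -124, Mul(-1, -124, Add(4, -124))), Pow(Pow(211, 2), -1))) = Add(Mul(-10420, Rational(-1, 49368)), Mul(Add(62, -124, Mul(-1, -124, -120)), Pow(44521, -1))) = Add(Rational(2605, 12342), Mul(Add(62, -124, -14880), Rational(1, 44521))) = Add(Rational(2605, 12342), Mul(-14942, Rational(1, 44521))) = Add(Rational(2605, 12342), Rational(-14942, 44521)) = Rational(-68436959, 549478182)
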